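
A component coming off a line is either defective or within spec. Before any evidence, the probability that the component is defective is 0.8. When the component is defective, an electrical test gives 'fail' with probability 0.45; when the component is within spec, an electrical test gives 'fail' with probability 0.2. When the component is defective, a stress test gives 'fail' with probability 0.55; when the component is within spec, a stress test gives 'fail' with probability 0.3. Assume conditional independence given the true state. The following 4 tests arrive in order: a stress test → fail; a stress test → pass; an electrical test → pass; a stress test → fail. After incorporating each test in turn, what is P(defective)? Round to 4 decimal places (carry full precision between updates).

After a stress test='fail': P(defective) = 0.55·0.8000 / (0.55·0.8000 + 0.3·0.2000) ≈ 0.8800
After a stress test='pass': P(defective) = 0.45·0.8800 / (0.45·0.8800 + 0.7·0.1200) ≈ 0.8250
After an electrical test='pass': P(defective) = 0.55·0.8250 / (0.55·0.8250 + 0.8·0.1750) ≈ 0.7642
After a stress test='fail': P(defective) = 0.55·0.7642 / (0.55·0.7642 + 0.3·0.2358) ≈ 0.8559

0.8559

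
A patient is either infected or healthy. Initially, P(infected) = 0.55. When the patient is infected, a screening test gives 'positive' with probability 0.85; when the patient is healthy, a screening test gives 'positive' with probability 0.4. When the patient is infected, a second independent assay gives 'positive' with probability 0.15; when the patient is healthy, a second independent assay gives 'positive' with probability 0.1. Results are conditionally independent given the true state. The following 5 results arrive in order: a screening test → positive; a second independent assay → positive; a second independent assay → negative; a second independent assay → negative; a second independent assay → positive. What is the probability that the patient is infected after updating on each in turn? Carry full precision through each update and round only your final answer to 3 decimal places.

0.839

After a screening test='positive': P(infected) = 0.85·0.5500 / (0.85·0.5500 + 0.4·0.4500) ≈ 0.7220
After a second independent assay='positive': P(infected) = 0.15·0.7220 / (0.15·0.7220 + 0.1·0.2780) ≈ 0.7957
After a second independent assay='negative': P(infected) = 0.85·0.7957 / (0.85·0.7957 + 0.9·0.2043) ≈ 0.7863
After a second independent assay='negative': P(infected) = 0.85·0.7863 / (0.85·0.7863 + 0.9·0.2137) ≈ 0.7765
After a second independent assay='positive': P(infected) = 0.15·0.7765 / (0.15·0.7765 + 0.1·0.2235) ≈ 0.8390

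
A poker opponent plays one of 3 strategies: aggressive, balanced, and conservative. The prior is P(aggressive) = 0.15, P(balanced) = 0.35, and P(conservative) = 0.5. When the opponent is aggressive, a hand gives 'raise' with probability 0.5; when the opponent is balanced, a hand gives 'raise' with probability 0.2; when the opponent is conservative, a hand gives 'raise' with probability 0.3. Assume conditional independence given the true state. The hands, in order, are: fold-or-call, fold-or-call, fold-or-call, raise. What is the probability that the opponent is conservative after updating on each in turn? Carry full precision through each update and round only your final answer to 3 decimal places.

Apply Bayes' rule sequentially, carrying P(conservative) forward.
After 'fold-or-call': normaliser = 0.5·0.1500 + 0.8·0.3500 + 0.7·0.5000; P(aggressive) ≈ 0.1064, P(balanced) ≈ 0.3972, P(conservative) ≈ 0.4965
After 'fold-or-call': normaliser = 0.5·0.1064 + 0.8·0.3972 + 0.7·0.4965; P(aggressive) ≈ 0.0740, P(balanced) ≈ 0.4423, P(conservative) ≈ 0.4837
After 'fold-or-call': normaliser = 0.5·0.0740 + 0.8·0.4423 + 0.7·0.4837; P(aggressive) ≈ 0.0508, P(balanced) ≈ 0.4850, P(conservative) ≈ 0.4642
After 'raise': normaliser = 0.5·0.0508 + 0.2·0.4850 + 0.3·0.4642; P(aggressive) ≈ 0.0970, P(balanced) ≈ 0.3708, P(conservative) ≈ 0.5323

0.532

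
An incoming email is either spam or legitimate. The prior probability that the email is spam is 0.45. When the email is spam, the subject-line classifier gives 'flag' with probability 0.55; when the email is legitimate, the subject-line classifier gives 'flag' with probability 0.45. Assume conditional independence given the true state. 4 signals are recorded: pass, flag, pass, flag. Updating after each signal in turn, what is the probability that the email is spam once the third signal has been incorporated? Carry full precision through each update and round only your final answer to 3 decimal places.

After 'pass': P(spam) = 0.45·0.4500 / (0.45·0.4500 + 0.55·0.5500) ≈ 0.4010
After 'flag': P(spam) = 0.55·0.4010 / (0.55·0.4010 + 0.45·0.5990) ≈ 0.4500
After 'pass': P(spam) = 0.45·0.4500 / (0.45·0.4500 + 0.55·0.5500) ≈ 0.4010

0.401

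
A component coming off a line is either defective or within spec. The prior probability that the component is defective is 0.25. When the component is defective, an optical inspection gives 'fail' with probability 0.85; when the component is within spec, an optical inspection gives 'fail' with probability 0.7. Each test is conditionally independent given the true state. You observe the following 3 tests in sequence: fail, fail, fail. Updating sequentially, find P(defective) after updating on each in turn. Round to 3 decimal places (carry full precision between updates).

0.374

Apply Bayes' rule sequentially, carrying P(defective) forward.
After 'fail': P(defective) = 0.85·0.2500 / (0.85·0.2500 + 0.7·0.7500) ≈ 0.2881
After 'fail': P(defective) = 0.85·0.2881 / (0.85·0.2881 + 0.7·0.7119) ≈ 0.3295
After 'fail': P(defective) = 0.85·0.3295 / (0.85·0.3295 + 0.7·0.6705) ≈ 0.3738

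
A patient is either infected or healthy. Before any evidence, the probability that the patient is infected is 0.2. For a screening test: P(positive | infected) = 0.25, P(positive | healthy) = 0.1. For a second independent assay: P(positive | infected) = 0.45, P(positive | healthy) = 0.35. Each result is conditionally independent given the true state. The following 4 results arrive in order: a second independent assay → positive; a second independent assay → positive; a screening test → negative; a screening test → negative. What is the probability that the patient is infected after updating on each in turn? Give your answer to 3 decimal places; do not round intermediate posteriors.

After a second independent assay='positive': P(infected) = 0.45·0.2000 / (0.45·0.2000 + 0.35·0.8000) ≈ 0.2432
After a second independent assay='positive': P(infected) = 0.45·0.2432 / (0.45·0.2432 + 0.35·0.7568) ≈ 0.2924
After a screening test='negative': P(infected) = 0.75·0.2924 / (0.75·0.2924 + 0.9·0.7076) ≈ 0.2562
After a screening test='negative': P(infected) = 0.75·0.2562 / (0.75·0.2562 + 0.9·0.7438) ≈ 0.2230

0.223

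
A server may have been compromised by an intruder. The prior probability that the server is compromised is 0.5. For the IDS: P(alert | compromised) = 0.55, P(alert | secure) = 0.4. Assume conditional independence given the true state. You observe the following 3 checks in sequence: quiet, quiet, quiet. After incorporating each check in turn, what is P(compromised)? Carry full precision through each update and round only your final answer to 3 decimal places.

0.297

After 'quiet': P(compromised) = 0.45·0.5000 / (0.45·0.5000 + 0.6·0.5000) ≈ 0.4286
After 'quiet': P(compromised) = 0.45·0.4286 / (0.45·0.4286 + 0.6·0.5714) ≈ 0.3600
After 'quiet': P(compromised) = 0.45·0.3600 / (0.45·0.3600 + 0.6·0.6400) ≈ 0.2967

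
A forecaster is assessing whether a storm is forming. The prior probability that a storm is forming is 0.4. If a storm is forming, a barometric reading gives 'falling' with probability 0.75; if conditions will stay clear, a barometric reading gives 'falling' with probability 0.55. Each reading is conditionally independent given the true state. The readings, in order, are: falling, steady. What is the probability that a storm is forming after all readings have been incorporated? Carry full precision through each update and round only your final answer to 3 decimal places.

0.336

After 'falling': P(storm) = 0.75·0.4000 / (0.75·0.4000 + 0.55·0.6000) ≈ 0.4762
After 'steady': P(storm) = 0.25·0.4762 / (0.25·0.4762 + 0.45·0.5238) ≈ 0.3356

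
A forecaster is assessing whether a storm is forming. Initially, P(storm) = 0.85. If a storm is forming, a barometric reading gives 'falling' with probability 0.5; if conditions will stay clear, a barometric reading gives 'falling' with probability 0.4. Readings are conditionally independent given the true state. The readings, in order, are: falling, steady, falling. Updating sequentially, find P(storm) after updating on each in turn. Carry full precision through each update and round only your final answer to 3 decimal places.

0.881

Apply Bayes' rule sequentially, carrying P(storm) forward.
After 'falling': P(storm) = 0.5·0.8500 / (0.5·0.8500 + 0.4·0.1500) ≈ 0.8763
After 'steady': P(storm) = 0.5·0.8763 / (0.5·0.8763 + 0.6·0.1237) ≈ 0.8551
After 'falling': P(storm) = 0.5·0.8551 / (0.5·0.8551 + 0.4·0.1449) ≈ 0.8806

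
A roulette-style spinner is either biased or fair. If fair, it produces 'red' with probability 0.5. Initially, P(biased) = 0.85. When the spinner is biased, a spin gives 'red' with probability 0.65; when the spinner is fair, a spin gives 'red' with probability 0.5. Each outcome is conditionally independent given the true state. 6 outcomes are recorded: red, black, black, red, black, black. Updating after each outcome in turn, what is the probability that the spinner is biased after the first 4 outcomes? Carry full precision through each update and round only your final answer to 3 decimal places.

0.824

Each posterior becomes the prior for the next update.
After 'red': P(biased) = 0.65·0.8500 / (0.65·0.8500 + 0.5·0.1500) ≈ 0.8805
After 'black': P(biased) = 0.35·0.8805 / (0.35·0.8805 + 0.5·0.1195) ≈ 0.8376
After 'black': P(biased) = 0.35·0.8376 / (0.35·0.8376 + 0.5·0.1624) ≈ 0.7831
After 'red': P(biased) = 0.65·0.7831 / (0.65·0.7831 + 0.5·0.2169) ≈ 0.8243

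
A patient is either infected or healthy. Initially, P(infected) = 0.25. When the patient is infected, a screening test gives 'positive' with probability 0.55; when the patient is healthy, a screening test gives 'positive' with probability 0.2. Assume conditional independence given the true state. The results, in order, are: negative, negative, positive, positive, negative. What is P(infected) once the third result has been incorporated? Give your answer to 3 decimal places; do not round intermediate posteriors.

After 'negative': P(infected) = 0.45·0.2500 / (0.45·0.2500 + 0.8·0.7500) ≈ 0.1579
After 'negative': P(infected) = 0.45·0.1579 / (0.45·0.1579 + 0.8·0.8421) ≈ 0.0954
After 'positive': P(infected) = 0.55·0.0954 / (0.55·0.0954 + 0.2·0.9046) ≈ 0.2248

0.225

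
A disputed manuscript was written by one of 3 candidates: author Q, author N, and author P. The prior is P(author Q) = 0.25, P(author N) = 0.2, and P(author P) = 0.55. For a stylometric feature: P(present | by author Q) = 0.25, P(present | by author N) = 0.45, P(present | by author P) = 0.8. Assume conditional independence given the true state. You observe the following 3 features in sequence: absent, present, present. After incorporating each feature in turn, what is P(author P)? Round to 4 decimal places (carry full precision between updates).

0.6744

Each posterior becomes the prior for the next update.
After 'absent': normaliser = 0.75·0.2500 + 0.55·0.2000 + 0.2·0.5500; P(author Q) ≈ 0.4601, P(author N) ≈ 0.2699, P(author P) ≈ 0.2699
After 'present': normaliser = 0.25·0.4601 + 0.45·0.2699 + 0.8·0.2699; P(author Q) ≈ 0.2542, P(author N) ≈ 0.2685, P(author P) ≈ 0.4773
After 'present': normaliser = 0.25·0.2542 + 0.45·0.2685 + 0.8·0.4773; P(author Q) ≈ 0.1123, P(author N) ≈ 0.2134, P(author P) ≈ 0.6744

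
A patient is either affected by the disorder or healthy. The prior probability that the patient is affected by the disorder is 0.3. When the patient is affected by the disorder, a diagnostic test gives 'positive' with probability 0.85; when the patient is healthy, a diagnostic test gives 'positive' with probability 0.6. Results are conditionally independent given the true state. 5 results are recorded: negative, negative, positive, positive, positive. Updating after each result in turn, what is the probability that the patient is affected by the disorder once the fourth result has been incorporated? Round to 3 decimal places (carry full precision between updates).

After 'negative': P(affected) = 0.15·0.3000 / (0.15·0.3000 + 0.4·0.7000) ≈ 0.1385
After 'negative': P(affected) = 0.15·0.1385 / (0.15·0.1385 + 0.4·0.8615) ≈ 0.0568
After 'positive': P(affected) = 0.85·0.0568 / (0.85·0.0568 + 0.6·0.9432) ≈ 0.0787
After 'positive': P(affected) = 0.85·0.0787 / (0.85·0.0787 + 0.6·0.9213) ≈ 0.1079

0.108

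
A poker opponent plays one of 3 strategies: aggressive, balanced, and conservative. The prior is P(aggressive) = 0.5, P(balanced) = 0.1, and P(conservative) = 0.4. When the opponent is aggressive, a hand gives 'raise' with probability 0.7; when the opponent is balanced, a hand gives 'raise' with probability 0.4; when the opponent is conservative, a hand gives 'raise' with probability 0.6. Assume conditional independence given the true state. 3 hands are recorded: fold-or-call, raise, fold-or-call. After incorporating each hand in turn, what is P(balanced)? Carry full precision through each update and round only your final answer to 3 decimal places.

After 'fold-or-call': normaliser = 0.3·0.5000 + 0.6·0.1000 + 0.4·0.4000; P(aggressive) ≈ 0.4054, P(balanced) ≈ 0.1622, P(conservative) ≈ 0.4324
After 'raise': normaliser = 0.7·0.4054 + 0.4·0.1622 + 0.6·0.4324; P(aggressive) ≈ 0.4667, P(balanced) ≈ 0.1067, P(conservative) ≈ 0.4267
After 'fold-or-call': normaliser = 0.3·0.4667 + 0.6·0.1067 + 0.4·0.4267; P(aggressive) ≈ 0.3737, P(balanced) ≈ 0.1708, P(conservative) ≈ 0.4555

0.171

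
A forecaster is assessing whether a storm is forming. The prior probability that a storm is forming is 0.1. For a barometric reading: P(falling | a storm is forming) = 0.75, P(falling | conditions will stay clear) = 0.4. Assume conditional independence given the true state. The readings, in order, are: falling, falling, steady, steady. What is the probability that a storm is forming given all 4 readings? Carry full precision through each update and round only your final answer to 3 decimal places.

0.064

After 'falling': P(storm) = 0.75·0.1000 / (0.75·0.1000 + 0.4·0.9000) ≈ 0.1724
After 'falling': P(storm) = 0.75·0.1724 / (0.75·0.1724 + 0.4·0.8276) ≈ 0.2809
After 'steady': P(storm) = 0.25·0.2809 / (0.25·0.2809 + 0.6·0.7191) ≈ 0.1400
After 'steady': P(storm) = 0.25·0.1400 / (0.25·0.1400 + 0.6·0.8600) ≈ 0.0635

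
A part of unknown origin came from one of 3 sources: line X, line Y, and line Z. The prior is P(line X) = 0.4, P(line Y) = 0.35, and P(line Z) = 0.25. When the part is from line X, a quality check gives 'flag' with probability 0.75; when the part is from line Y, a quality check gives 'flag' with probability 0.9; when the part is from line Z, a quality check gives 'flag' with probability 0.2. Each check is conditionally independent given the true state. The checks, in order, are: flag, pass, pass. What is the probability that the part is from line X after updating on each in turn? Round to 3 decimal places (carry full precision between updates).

After 'flag': normaliser = 0.75·0.4000 + 0.9·0.3500 + 0.2·0.2500; P(line X) ≈ 0.4511, P(line Y) ≈ 0.4737, P(line Z) ≈ 0.0752
After 'pass': normaliser = 0.25·0.4511 + 0.1·0.4737 + 0.8·0.0752; P(line X) ≈ 0.5119, P(line Y) ≈ 0.2150, P(line Z) ≈ 0.2730
After 'pass': normaliser = 0.25·0.5119 + 0.1·0.2150 + 0.8·0.2730; P(line X) ≈ 0.3479, P(line Y) ≈ 0.0584, P(line Z) ≈ 0.5937

0.348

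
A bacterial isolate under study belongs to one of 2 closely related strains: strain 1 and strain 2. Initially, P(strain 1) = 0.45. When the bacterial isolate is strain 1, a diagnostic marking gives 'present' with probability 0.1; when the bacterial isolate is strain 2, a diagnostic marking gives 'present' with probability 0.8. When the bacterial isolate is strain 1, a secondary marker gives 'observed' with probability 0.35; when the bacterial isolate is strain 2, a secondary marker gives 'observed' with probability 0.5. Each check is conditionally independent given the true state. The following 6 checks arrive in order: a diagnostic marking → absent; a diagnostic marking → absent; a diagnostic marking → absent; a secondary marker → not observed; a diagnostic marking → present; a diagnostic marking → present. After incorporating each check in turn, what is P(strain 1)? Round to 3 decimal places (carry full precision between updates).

0.602

After a diagnostic marking='absent': P(strain 1) = 0.9·0.4500 / (0.9·0.4500 + 0.2·0.5500) ≈ 0.7864
After a diagnostic marking='absent': P(strain 1) = 0.9·0.7864 / (0.9·0.7864 + 0.2·0.2136) ≈ 0.9431
After a diagnostic marking='absent': P(strain 1) = 0.9·0.9431 / (0.9·0.9431 + 0.2·0.0569) ≈ 0.9868
After a secondary marker='not observed': P(strain 1) = 0.65·0.9868 / (0.65·0.9868 + 0.5·0.0132) ≈ 0.9898
After a diagnostic marking='present': P(strain 1) = 0.1·0.9898 / (0.1·0.9898 + 0.8·0.0102) ≈ 0.9238
After a diagnostic marking='present': P(strain 1) = 0.1·0.9238 / (0.1·0.9238 + 0.8·0.0762) ≈ 0.6023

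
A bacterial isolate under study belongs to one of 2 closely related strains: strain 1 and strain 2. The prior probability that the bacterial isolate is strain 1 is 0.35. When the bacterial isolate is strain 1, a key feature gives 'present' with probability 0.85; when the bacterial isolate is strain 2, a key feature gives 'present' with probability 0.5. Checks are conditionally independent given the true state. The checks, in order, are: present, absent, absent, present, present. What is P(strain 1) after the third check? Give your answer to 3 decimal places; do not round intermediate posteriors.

Each posterior becomes the prior for the next update.
After 'present': P(strain 1) = 0.85·0.3500 / (0.85·0.3500 + 0.5·0.6500) ≈ 0.4779
After 'absent': P(strain 1) = 0.15·0.4779 / (0.15·0.4779 + 0.5·0.5221) ≈ 0.2154
After 'absent': P(strain 1) = 0.15·0.2154 / (0.15·0.2154 + 0.5·0.7846) ≈ 0.0761

0.076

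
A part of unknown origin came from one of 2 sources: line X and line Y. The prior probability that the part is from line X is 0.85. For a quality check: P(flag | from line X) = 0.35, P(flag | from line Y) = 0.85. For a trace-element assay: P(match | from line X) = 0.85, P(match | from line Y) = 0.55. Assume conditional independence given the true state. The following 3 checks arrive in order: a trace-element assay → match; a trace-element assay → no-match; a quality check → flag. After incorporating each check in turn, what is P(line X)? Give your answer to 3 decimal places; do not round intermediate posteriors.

0.546

Apply Bayes' rule sequentially, carrying P(line X) forward.
After a trace-element assay='match': P(line X) = 0.85·0.8500 / (0.85·0.8500 + 0.55·0.1500) ≈ 0.8975
After a trace-element assay='no-match': P(line X) = 0.15·0.8975 / (0.15·0.8975 + 0.45·0.1025) ≈ 0.7448
After a quality check='flag': P(line X) = 0.35·0.7448 / (0.35·0.7448 + 0.85·0.2552) ≈ 0.5459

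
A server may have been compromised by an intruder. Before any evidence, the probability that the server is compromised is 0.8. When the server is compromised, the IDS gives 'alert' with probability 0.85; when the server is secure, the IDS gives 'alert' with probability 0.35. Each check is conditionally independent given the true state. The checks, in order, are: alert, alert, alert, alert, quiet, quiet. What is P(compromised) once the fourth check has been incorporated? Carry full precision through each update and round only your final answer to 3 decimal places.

After 'alert': P(compromised) = 0.85·0.8000 / (0.85·0.8000 + 0.35·0.2000) ≈ 0.9067
After 'alert': P(compromised) = 0.85·0.9067 / (0.85·0.9067 + 0.35·0.0933) ≈ 0.9593
After 'alert': P(compromised) = 0.85·0.9593 / (0.85·0.9593 + 0.35·0.0407) ≈ 0.9828
After 'alert': P(compromised) = 0.85·0.9828 / (0.85·0.9828 + 0.35·0.0172) ≈ 0.9929

0.993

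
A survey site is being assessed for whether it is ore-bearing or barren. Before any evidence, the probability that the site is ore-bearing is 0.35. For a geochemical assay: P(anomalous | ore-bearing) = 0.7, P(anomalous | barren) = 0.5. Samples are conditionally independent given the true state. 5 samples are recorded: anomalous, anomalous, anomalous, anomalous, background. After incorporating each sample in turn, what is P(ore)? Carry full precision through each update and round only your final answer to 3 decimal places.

0.554

After 'anomalous': P(ore) = 0.7·0.3500 / (0.7·0.3500 + 0.5·0.6500) ≈ 0.4298
After 'anomalous': P(ore) = 0.7·0.4298 / (0.7·0.4298 + 0.5·0.5702) ≈ 0.5135
After 'anomalous': P(ore) = 0.7·0.5135 / (0.7·0.5135 + 0.5·0.4865) ≈ 0.5964
After 'anomalous': P(ore) = 0.7·0.5964 / (0.7·0.5964 + 0.5·0.4036) ≈ 0.6741
After 'background': P(ore) = 0.3·0.6741 / (0.3·0.6741 + 0.5·0.3259) ≈ 0.5538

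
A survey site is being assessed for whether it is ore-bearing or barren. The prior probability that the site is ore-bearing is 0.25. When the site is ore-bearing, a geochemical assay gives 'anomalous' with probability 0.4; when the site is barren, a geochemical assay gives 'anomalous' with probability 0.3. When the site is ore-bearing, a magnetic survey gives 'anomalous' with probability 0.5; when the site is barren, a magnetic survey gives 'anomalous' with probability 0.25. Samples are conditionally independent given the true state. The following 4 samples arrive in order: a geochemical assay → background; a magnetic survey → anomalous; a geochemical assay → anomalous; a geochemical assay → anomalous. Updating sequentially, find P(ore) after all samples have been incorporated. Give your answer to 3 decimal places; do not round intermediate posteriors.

After a geochemical assay='background': P(ore) = 0.6·0.2500 / (0.6·0.2500 + 0.7·0.7500) ≈ 0.2222
After a magnetic survey='anomalous': P(ore) = 0.5·0.2222 / (0.5·0.2222 + 0.25·0.7778) ≈ 0.3636
After a geochemical assay='anomalous': P(ore) = 0.4·0.3636 / (0.4·0.3636 + 0.3·0.6364) ≈ 0.4324
After a geochemical assay='anomalous': P(ore) = 0.4·0.4324 / (0.4·0.4324 + 0.3·0.5676) ≈ 0.5039

0.504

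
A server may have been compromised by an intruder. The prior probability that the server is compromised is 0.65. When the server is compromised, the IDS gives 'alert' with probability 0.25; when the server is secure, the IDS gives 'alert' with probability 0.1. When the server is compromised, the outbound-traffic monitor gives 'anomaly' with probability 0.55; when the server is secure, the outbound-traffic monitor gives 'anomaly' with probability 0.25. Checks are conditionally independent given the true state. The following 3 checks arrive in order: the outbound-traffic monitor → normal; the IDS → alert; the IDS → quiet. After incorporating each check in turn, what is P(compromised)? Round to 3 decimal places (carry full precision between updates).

After the outbound-traffic monitor='normal': P(compromised) = 0.45·0.6500 / (0.45·0.6500 + 0.75·0.3500) ≈ 0.5270
After the IDS='alert': P(compromised) = 0.25·0.5270 / (0.25·0.5270 + 0.1·0.4730) ≈ 0.7358
After the IDS='quiet': P(compromised) = 0.75·0.7358 / (0.75·0.7358 + 0.9·0.2642) ≈ 0.6989

0.699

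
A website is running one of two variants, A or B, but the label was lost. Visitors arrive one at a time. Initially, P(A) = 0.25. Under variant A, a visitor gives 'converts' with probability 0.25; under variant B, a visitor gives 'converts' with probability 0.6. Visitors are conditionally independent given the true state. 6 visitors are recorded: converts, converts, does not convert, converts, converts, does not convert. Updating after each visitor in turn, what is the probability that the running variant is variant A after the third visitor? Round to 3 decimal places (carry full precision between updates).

0.098

After 'converts': P(A) = 0.25·0.2500 / (0.25·0.2500 + 0.6·0.7500) ≈ 0.1220
After 'converts': P(A) = 0.25·0.1220 / (0.25·0.1220 + 0.6·0.8780) ≈ 0.0547
After 'does not convert': P(A) = 0.75·0.0547 / (0.75·0.0547 + 0.4·0.9453) ≈ 0.0979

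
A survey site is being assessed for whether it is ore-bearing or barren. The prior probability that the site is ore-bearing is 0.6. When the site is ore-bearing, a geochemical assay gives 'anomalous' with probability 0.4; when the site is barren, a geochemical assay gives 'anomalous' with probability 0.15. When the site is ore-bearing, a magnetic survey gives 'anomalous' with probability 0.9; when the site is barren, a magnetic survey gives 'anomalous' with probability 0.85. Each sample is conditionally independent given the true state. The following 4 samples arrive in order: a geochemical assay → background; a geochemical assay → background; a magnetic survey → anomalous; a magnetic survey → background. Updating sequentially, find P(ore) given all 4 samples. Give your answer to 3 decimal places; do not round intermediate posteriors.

Each posterior becomes the prior for the next update.
After a geochemical assay='background': P(ore) = 0.6·0.6000 / (0.6·0.6000 + 0.85·0.4000) ≈ 0.5143
After a geochemical assay='background': P(ore) = 0.6·0.5143 / (0.6·0.5143 + 0.85·0.4857) ≈ 0.4277
After a magnetic survey='anomalous': P(ore) = 0.9·0.4277 / (0.9·0.4277 + 0.85·0.5723) ≈ 0.4418
After a magnetic survey='background': P(ore) = 0.1·0.4418 / (0.1·0.4418 + 0.15·0.5582) ≈ 0.3454

0.345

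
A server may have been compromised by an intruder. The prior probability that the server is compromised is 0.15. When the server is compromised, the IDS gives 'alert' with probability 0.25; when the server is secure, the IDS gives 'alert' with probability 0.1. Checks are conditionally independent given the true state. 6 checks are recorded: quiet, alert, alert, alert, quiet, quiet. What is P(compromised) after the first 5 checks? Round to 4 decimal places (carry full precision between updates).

0.6569

Apply Bayes' rule sequentially, carrying P(compromised) forward.
After 'quiet': P(compromised) = 0.75·0.1500 / (0.75·0.1500 + 0.9·0.8500) ≈ 0.1282
After 'alert': P(compromised) = 0.25·0.1282 / (0.25·0.1282 + 0.1·0.8718) ≈ 0.2688
After 'alert': P(compromised) = 0.25·0.2688 / (0.25·0.2688 + 0.1·0.7312) ≈ 0.4789
After 'alert': P(compromised) = 0.25·0.4789 / (0.25·0.4789 + 0.1·0.5211) ≈ 0.6968
After 'quiet': P(compromised) = 0.75·0.6968 / (0.75·0.6968 + 0.9·0.3032) ≈ 0.6569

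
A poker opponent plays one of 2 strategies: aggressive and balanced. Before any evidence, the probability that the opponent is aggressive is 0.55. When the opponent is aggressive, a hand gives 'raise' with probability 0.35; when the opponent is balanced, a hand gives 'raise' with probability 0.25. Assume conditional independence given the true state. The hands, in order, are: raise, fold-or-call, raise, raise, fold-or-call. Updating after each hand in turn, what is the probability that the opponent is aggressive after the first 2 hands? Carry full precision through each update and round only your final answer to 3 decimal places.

0.597

Each posterior becomes the prior for the next update.
After 'raise': P(aggressive) = 0.35·0.5500 / (0.35·0.5500 + 0.25·0.4500) ≈ 0.6311
After 'fold-or-call': P(aggressive) = 0.65·0.6311 / (0.65·0.6311 + 0.75·0.3689) ≈ 0.5973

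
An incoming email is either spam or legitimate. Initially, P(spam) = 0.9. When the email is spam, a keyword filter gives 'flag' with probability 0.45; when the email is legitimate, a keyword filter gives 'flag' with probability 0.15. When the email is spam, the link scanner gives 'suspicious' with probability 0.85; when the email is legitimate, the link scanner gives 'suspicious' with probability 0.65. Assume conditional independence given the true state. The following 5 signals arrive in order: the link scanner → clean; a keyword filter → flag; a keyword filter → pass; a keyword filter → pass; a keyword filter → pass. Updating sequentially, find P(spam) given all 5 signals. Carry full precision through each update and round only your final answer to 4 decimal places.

0.7582

Apply Bayes' rule sequentially, carrying P(spam) forward.
After the link scanner='clean': P(spam) = 0.15·0.9000 / (0.15·0.9000 + 0.35·0.1000) ≈ 0.7941
After a keyword filter='flag': P(spam) = 0.45·0.7941 / (0.45·0.7941 + 0.15·0.2059) ≈ 0.9205
After a keyword filter='pass': P(spam) = 0.55·0.9205 / (0.55·0.9205 + 0.85·0.0795) ≈ 0.8822
After a keyword filter='pass': P(spam) = 0.55·0.8822 / (0.55·0.8822 + 0.85·0.1178) ≈ 0.8289
After a keyword filter='pass': P(spam) = 0.55·0.8289 / (0.55·0.8289 + 0.85·0.1711) ≈ 0.7582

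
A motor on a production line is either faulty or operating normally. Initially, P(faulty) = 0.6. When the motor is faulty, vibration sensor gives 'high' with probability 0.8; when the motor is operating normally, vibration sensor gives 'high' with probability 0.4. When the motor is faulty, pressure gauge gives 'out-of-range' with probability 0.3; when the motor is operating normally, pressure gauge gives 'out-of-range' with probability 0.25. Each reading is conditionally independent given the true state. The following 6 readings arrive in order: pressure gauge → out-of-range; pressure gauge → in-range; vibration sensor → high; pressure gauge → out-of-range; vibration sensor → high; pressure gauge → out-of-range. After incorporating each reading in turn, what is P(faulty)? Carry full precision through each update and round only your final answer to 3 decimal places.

0.906

Apply Bayes' rule sequentially, carrying P(faulty) forward.
After pressure gauge='out-of-range': P(faulty) = 0.3·0.6000 / (0.3·0.6000 + 0.25·0.4000) ≈ 0.6429
After pressure gauge='in-range': P(faulty) = 0.7·0.6429 / (0.7·0.6429 + 0.75·0.3571) ≈ 0.6269
After vibration sensor='high': P(faulty) = 0.8·0.6269 / (0.8·0.6269 + 0.4·0.3731) ≈ 0.7706
After pressure gauge='out-of-range': P(faulty) = 0.3·0.7706 / (0.3·0.7706 + 0.25·0.2294) ≈ 0.8013
After vibration sensor='high': P(faulty) = 0.8·0.8013 / (0.8·0.8013 + 0.4·0.1987) ≈ 0.8897
After pressure gauge='out-of-range': P(faulty) = 0.3·0.8897 / (0.3·0.8897 + 0.25·0.1103) ≈ 0.9063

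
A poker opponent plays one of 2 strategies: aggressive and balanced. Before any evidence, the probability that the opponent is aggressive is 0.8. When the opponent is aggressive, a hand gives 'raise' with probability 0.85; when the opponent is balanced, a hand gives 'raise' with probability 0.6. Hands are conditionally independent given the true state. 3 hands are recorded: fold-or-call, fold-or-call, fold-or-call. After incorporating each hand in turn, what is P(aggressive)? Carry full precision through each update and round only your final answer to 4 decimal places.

0.1742

Each posterior becomes the prior for the next update.
After 'fold-or-call': P(aggressive) = 0.15·0.8000 / (0.15·0.8000 + 0.4·0.2000) ≈ 0.6000
After 'fold-or-call': P(aggressive) = 0.15·0.6000 / (0.15·0.6000 + 0.4·0.4000) ≈ 0.3600
After 'fold-or-call': P(aggressive) = 0.15·0.3600 / (0.15·0.3600 + 0.4·0.6400) ≈ 0.1742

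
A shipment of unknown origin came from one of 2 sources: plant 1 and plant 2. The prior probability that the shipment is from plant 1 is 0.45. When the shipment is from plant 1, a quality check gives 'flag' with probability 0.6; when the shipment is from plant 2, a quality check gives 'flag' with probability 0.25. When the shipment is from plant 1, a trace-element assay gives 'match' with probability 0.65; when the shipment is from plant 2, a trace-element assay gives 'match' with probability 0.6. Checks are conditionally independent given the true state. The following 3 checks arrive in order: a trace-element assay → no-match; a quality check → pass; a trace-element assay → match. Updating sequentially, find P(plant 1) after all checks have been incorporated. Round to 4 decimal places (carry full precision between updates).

After a trace-element assay='no-match': P(plant 1) = 0.35·0.4500 / (0.35·0.4500 + 0.4·0.5500) ≈ 0.4172
After a quality check='pass': P(plant 1) = 0.4·0.4172 / (0.4·0.4172 + 0.75·0.5828) ≈ 0.2763
After a trace-element assay='match': P(plant 1) = 0.65·0.2763 / (0.65·0.2763 + 0.6·0.7237) ≈ 0.2926

0.2926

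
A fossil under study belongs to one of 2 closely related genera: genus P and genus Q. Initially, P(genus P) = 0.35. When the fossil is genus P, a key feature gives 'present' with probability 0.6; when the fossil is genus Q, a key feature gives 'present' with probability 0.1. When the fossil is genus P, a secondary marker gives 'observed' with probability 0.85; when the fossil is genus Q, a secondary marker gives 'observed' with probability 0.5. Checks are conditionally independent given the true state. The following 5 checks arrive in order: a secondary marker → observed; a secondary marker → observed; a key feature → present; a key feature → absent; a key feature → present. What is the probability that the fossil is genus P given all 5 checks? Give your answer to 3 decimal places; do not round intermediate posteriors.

After a secondary marker='observed': P(genus P) = 0.85·0.3500 / (0.85·0.3500 + 0.5·0.6500) ≈ 0.4779
After a secondary marker='observed': P(genus P) = 0.85·0.4779 / (0.85·0.4779 + 0.5·0.5221) ≈ 0.6088
After a key feature='present': P(genus P) = 0.6·0.6088 / (0.6·0.6088 + 0.1·0.3912) ≈ 0.9033
After a key feature='absent': P(genus P) = 0.4·0.9033 / (0.4·0.9033 + 0.9·0.0967) ≈ 0.8058
After a key feature='present': P(genus P) = 0.6·0.8058 / (0.6·0.8058 + 0.1·0.1942) ≈ 0.9614

0.961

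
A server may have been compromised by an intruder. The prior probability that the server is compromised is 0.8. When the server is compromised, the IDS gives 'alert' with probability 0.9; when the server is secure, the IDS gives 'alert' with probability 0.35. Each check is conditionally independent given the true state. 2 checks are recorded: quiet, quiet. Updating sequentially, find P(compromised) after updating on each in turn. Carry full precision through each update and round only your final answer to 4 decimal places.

0.0865

Each posterior becomes the prior for the next update.
After 'quiet': P(compromised) = 0.1·0.8000 / (0.1·0.8000 + 0.65·0.2000) ≈ 0.3810
After 'quiet': P(compromised) = 0.1·0.3810 / (0.1·0.3810 + 0.65·0.6190) ≈ 0.0865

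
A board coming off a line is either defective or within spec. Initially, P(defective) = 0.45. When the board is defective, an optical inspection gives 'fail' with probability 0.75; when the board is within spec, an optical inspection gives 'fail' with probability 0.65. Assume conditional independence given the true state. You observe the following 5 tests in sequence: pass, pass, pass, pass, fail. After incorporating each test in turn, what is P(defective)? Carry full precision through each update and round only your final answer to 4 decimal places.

0.1973

Apply Bayes' rule sequentially, carrying P(defective) forward.
After 'pass': P(defective) = 0.25·0.4500 / (0.25·0.4500 + 0.35·0.5500) ≈ 0.3689
After 'pass': P(defective) = 0.25·0.3689 / (0.25·0.3689 + 0.35·0.6311) ≈ 0.2945
After 'pass': P(defective) = 0.25·0.2945 / (0.25·0.2945 + 0.35·0.7055) ≈ 0.2297
After 'pass': P(defective) = 0.25·0.2297 / (0.25·0.2297 + 0.35·0.7703) ≈ 0.1756
After 'fail': P(defective) = 0.75·0.1756 / (0.75·0.1756 + 0.65·0.8244) ≈ 0.1973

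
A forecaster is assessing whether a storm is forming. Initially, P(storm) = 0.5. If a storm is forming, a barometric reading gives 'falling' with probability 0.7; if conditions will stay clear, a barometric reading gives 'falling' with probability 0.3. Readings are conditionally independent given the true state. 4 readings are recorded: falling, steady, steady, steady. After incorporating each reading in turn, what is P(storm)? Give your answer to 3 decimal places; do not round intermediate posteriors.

0.155

Apply Bayes' rule sequentially, carrying P(storm) forward.
After 'falling': P(storm) = 0.7·0.5000 / (0.7·0.5000 + 0.3·0.5000) ≈ 0.7000
After 'steady': P(storm) = 0.3·0.7000 / (0.3·0.7000 + 0.7·0.3000) ≈ 0.5000
After 'steady': P(storm) = 0.3·0.5000 / (0.3·0.5000 + 0.7·0.5000) ≈ 0.3000
After 'steady': P(storm) = 0.3·0.3000 / (0.3·0.3000 + 0.7·0.7000) ≈ 0.1552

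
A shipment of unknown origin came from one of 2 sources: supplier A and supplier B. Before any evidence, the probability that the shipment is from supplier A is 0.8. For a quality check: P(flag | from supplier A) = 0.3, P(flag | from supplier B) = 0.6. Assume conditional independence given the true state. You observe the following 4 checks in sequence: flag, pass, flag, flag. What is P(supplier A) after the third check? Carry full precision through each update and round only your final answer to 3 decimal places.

After 'flag': P(supplier A) = 0.3·0.8000 / (0.3·0.8000 + 0.6·0.2000) ≈ 0.6667
After 'pass': P(supplier A) = 0.7·0.6667 / (0.7·0.6667 + 0.4·0.3333) ≈ 0.7778
After 'flag': P(supplier A) = 0.3·0.7778 / (0.3·0.7778 + 0.6·0.2222) ≈ 0.6364

0.636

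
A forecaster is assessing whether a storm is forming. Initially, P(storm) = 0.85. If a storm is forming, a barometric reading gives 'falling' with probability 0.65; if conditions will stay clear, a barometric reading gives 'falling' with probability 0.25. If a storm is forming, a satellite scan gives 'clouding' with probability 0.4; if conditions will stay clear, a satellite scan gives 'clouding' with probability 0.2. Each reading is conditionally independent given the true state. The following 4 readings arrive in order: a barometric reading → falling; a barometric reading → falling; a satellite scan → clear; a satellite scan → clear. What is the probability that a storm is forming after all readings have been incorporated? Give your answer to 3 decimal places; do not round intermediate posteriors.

0.956

After a barometric reading='falling': P(storm) = 0.65·0.8500 / (0.65·0.8500 + 0.25·0.1500) ≈ 0.9364
After a barometric reading='falling': P(storm) = 0.65·0.9364 / (0.65·0.9364 + 0.25·0.0636) ≈ 0.9746
After a satellite scan='clear': P(storm) = 0.6·0.9746 / (0.6·0.9746 + 0.8·0.0254) ≈ 0.9664
After a satellite scan='clear': P(storm) = 0.6·0.9664 / (0.6·0.9664 + 0.8·0.0336) ≈ 0.9556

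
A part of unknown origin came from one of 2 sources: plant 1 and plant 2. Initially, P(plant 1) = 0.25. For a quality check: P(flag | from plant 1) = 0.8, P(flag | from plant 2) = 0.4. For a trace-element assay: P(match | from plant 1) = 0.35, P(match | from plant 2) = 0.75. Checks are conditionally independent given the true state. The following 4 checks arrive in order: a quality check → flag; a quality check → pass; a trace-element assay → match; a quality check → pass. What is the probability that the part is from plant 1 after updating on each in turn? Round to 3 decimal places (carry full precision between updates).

Apply Bayes' rule sequentially, carrying P(plant 1) forward.
After a quality check='flag': P(plant 1) = 0.8·0.2500 / (0.8·0.2500 + 0.4·0.7500) ≈ 0.4000
After a quality check='pass': P(plant 1) = 0.2·0.4000 / (0.2·0.4000 + 0.6·0.6000) ≈ 0.1818
After a trace-element assay='match': P(plant 1) = 0.35·0.1818 / (0.35·0.1818 + 0.75·0.8182) ≈ 0.0940
After a quality check='pass': P(plant 1) = 0.2·0.0940 / (0.2·0.0940 + 0.6·0.9060) ≈ 0.0334

0.033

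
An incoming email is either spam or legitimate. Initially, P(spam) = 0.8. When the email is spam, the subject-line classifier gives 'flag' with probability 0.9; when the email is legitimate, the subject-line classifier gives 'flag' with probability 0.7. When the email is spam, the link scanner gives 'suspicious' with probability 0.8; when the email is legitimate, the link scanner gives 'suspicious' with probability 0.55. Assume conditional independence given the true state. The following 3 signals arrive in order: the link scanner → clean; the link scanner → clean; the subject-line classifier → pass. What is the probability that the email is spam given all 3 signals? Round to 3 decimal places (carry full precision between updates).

0.208

After the link scanner='clean': P(spam) = 0.2·0.8000 / (0.2·0.8000 + 0.45·0.2000) ≈ 0.6400
After the link scanner='clean': P(spam) = 0.2·0.6400 / (0.2·0.6400 + 0.45·0.3600) ≈ 0.4414
After the subject-line classifier='pass': P(spam) = 0.1·0.4414 / (0.1·0.4414 + 0.3·0.5586) ≈ 0.2085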